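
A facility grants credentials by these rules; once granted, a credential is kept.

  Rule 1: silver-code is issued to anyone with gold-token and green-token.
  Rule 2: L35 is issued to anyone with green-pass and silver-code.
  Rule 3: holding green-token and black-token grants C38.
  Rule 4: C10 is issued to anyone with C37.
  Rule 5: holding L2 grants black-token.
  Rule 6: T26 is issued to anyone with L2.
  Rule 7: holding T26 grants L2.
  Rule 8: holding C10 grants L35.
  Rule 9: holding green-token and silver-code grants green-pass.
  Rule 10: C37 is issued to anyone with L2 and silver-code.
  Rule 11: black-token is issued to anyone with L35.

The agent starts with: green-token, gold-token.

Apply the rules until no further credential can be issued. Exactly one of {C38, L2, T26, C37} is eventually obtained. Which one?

Holding gold-token and green-token grants silver-code (Rule 1).
Holding green-token and silver-code grants green-pass (Rule 9).
Holding green-pass and silver-code grants L35 (Rule 2).
Holding L35 grants black-token (Rule 11).
Holding green-token and black-token grants C38 (Rule 3).
L2 would need T26 (Rule 7), but T26 is never granted. C37 would need L2 and silver-code (Rule 10), but L2 is never granted. T26 would need L2 (Rule 6), but L2 is never granted.

C38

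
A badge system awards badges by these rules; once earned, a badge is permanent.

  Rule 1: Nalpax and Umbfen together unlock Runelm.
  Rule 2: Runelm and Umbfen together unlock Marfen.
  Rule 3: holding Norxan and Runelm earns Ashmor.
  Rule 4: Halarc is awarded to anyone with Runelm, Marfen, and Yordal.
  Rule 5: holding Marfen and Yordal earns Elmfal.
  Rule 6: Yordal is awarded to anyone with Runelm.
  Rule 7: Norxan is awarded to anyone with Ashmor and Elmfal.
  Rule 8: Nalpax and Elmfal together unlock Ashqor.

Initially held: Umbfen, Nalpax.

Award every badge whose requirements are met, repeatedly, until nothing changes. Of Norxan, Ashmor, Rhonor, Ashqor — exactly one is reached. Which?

Ashqor

With Nalpax and Umbfen, Runelm is earned (Rule 1).
With Runelm and Umbfen, Marfen is earned (Rule 2).
With Runelm, Yordal is earned (Rule 6).
With Marfen and Yordal, Elmfal is earned (Rule 5).
With Nalpax and Elmfal, Ashqor is earned (Rule 8).
Norxan would need Ashmor and Elmfal (Rule 7), but Ashmor is never earned. Ashmor would need Norxan and Runelm (Rule 3), but Norxan is never earned. No rule produces Rhonor, and it is not given.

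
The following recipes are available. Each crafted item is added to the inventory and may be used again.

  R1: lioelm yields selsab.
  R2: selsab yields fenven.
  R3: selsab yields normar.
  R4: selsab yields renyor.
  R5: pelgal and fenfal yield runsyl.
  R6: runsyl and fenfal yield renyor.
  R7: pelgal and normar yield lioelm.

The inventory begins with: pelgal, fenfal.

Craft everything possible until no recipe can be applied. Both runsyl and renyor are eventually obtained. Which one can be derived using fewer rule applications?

runsyl

runsyl: Using R5, pelgal and fenfal make runsyl. [1 rule application]
renyor: Using R5, pelgal and fenfal make runsyl. Using R6, runsyl and fenfal make renyor. [2 rule applications]
runsyl needs fewer.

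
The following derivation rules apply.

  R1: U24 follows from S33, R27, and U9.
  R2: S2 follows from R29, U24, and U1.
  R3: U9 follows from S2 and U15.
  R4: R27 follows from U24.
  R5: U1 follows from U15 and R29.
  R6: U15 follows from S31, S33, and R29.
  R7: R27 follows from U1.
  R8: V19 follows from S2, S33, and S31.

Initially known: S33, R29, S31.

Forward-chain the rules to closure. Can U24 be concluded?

U24 would need S33, R27, and U9 (R1), but U9 is never established.

No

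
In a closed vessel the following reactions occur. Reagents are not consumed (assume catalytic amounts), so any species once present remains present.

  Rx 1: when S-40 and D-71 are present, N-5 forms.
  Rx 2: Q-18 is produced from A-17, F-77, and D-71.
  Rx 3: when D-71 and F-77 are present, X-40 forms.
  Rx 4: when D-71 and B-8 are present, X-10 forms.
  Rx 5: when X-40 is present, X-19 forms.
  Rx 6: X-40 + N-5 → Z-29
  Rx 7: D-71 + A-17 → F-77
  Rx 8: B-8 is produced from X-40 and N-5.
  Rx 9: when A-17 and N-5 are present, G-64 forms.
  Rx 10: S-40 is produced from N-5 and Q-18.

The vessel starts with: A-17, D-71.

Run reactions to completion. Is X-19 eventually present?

D-71 and A-17 present → F-77 forms (Rx 7).
D-71 and F-77 present → X-40 forms (Rx 3).
X-40 present → X-19 forms (Rx 5).

Yes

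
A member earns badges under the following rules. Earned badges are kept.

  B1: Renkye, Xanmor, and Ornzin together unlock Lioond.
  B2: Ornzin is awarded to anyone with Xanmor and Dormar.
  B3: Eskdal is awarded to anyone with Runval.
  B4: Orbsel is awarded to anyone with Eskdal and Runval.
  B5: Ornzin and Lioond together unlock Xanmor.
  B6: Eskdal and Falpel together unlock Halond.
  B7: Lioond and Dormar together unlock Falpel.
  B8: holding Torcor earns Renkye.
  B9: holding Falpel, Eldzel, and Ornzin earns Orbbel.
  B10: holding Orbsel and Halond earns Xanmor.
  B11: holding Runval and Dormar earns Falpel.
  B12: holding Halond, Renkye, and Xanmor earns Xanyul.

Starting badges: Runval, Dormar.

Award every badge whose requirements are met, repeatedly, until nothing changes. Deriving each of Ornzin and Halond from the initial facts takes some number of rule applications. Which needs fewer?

Halond: With Runval and Dormar, Falpel is earned (B11). With Runval, Eskdal is earned (B3). With Eskdal and Falpel, Halond is earned (B6). [3 rule applications]
Ornzin: With Runval and Dormar, Falpel is earned (B11). With Runval, Eskdal is earned (B3). With Eskdal and Runval, Orbsel is earned (B4). With Eskdal and Falpel, Halond is earned (B6). With Orbsel and Halond, Xanmor is earned (B10). With Xanmor and Dormar, Ornzin is earned (B2). [6 rule applications]
Halond needs fewer.

Halond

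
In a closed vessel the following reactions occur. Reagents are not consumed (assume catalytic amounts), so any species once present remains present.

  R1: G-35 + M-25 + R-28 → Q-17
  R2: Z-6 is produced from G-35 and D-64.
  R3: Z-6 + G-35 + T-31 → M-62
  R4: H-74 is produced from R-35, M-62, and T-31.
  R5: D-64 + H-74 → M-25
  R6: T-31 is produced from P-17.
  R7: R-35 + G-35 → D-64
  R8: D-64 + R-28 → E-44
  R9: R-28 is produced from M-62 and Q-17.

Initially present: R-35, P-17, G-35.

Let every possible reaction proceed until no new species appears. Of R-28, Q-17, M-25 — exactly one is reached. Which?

M-25

P-17 present → T-31 forms (R6).
R-35 and G-35 present → D-64 forms (R7).
G-35 and D-64 present → Z-6 forms (R2).
Z-6, G-35, and T-31 present → M-62 forms (R3).
R-35, M-62, and T-31 present → H-74 forms (R4).
D-64 and H-74 present → M-25 forms (R5).
Q-17 would need G-35, M-25, and R-28 (R1), but R-28 never forms. R-28 would need M-62 and Q-17 (R9), but Q-17 never forms.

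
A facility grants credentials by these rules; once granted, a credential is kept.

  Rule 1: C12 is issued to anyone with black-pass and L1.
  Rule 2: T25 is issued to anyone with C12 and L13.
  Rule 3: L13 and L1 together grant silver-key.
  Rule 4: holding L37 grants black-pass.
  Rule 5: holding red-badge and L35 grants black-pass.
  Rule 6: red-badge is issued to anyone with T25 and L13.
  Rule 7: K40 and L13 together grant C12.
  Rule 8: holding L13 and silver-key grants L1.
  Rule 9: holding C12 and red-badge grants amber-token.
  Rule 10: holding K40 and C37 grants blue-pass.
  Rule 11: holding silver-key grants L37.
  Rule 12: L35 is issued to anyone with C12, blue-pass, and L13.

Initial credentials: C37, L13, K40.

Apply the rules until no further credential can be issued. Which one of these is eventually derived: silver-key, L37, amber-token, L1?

amber-token

Holding K40 and L13 grants C12 (Rule 7).
Holding C12 and L13 grants T25 (Rule 2).
Holding T25 and L13 grants red-badge (Rule 6).
Holding C12 and red-badge grants amber-token (Rule 9).
L37 would need silver-key (Rule 11), but silver-key is never granted. L1 would need L13 and silver-key (Rule 8), but silver-key is never granted. silver-key would need L13 and L1 (Rule 3), but L1 is never granted.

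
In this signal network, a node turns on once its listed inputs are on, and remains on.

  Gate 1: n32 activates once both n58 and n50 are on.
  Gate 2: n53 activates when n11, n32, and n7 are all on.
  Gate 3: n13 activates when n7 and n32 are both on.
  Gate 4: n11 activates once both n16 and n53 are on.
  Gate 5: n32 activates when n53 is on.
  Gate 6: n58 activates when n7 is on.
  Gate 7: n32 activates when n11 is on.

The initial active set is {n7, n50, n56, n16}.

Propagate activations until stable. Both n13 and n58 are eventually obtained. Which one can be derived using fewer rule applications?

n58: Gate 6: n7 on → n58 on. [1 rule application]
n13: Gate 6: n7 on → n58 on. n58 and n50 are on, so n32 activates (Gate 1). Gate 3: n7 and n32 on → n13 on. [3 rule applications]
n58 needs fewer.

n58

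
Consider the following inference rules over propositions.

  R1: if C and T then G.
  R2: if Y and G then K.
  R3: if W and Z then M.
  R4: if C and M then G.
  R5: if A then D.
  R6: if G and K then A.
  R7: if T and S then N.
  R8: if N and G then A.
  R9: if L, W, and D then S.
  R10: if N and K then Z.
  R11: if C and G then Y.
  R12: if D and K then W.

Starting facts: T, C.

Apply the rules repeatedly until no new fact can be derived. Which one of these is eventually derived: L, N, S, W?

W

C and T hold, so G follows (R1).
C and G hold, so Y follows (R11).
From Y and G, R2 gives K.
From G and K, R6 gives A.
A holds, so D follows (R5).
D and K hold, so W follows (R12).
S would need L, W, and D (R9), but L is never established. No rule produces L, and it is not given. N would need T and S (R7), but S is never established.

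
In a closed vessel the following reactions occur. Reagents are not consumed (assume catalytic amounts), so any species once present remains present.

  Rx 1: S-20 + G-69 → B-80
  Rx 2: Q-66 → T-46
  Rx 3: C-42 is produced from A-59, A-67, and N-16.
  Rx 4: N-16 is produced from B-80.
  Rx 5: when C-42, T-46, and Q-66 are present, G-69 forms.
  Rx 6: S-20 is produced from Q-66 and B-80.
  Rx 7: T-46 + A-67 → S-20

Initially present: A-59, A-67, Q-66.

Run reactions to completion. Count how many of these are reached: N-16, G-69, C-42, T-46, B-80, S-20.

2

Q-66 present → T-46 forms (Rx 2).
T-46 and A-67 present → S-20 forms (Rx 7).
N-16 would need B-80 (Rx 4), but B-80 never forms.
G-69 would need C-42, T-46, and Q-66 (Rx 5), but C-42 never forms.
C-42 would need A-59, A-67, and N-16 (Rx 3), but N-16 never forms.
T-46: reached.
B-80 would need S-20 and G-69 (Rx 1), but G-69 never forms.
S-20: reached.
Reached: T-46 and S-20 — 2 of the 6.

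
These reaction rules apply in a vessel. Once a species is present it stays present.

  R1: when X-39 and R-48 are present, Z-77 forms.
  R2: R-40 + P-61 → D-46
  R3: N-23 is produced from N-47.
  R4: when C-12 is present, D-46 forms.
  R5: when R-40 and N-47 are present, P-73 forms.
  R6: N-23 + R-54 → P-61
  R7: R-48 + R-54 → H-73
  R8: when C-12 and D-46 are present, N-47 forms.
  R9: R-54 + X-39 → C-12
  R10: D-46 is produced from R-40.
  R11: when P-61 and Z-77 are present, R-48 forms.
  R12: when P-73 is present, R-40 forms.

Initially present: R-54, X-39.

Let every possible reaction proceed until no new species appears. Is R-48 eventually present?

No

R-48 would need P-61 and Z-77 (R11), but Z-77 never forms.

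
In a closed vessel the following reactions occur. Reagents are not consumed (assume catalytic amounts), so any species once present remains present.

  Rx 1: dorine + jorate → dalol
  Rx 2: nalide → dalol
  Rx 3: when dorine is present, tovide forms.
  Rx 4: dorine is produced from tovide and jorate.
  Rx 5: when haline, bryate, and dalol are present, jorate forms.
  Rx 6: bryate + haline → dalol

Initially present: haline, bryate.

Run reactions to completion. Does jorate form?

Yes

bryate and haline present → dalol forms (Rx 6).
haline, bryate, and dalol present → jorate forms (Rx 5).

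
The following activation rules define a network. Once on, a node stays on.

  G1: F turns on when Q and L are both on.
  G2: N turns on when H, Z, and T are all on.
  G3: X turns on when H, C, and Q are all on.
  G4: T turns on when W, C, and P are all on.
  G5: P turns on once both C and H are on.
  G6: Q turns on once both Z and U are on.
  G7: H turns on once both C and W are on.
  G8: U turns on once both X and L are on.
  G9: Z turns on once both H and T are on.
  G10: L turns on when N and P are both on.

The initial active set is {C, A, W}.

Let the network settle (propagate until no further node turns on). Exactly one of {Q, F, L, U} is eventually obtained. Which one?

L

C and W are on, so H turns on (G7).
C and H are on, so P turns on (G5).
W, C, and P are on, so T turns on (G4).
G9: H and T on → Z on.
H, Z, and T are on, so N turns on (G2).
G10: N and P on → L on.
U would need X and L (G8), but X never turns on. Q would need Z and U (G6), but U never turns on. F would need Q and L (G1), but Q never turns on.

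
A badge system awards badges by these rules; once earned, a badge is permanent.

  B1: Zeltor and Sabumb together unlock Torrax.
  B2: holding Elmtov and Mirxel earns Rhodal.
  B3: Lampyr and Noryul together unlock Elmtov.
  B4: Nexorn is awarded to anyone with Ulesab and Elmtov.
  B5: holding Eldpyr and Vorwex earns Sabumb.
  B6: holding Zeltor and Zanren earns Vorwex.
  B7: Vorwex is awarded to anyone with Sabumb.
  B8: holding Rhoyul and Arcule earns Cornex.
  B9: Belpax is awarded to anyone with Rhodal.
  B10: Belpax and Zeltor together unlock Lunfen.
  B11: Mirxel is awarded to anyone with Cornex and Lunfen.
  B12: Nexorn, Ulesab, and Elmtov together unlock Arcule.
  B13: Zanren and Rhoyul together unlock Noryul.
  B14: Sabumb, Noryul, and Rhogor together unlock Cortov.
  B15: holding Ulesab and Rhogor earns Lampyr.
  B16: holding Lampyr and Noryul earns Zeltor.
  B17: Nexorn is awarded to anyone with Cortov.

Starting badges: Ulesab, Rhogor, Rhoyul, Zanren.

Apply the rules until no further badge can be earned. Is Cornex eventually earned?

With Zanren and Rhoyul, Noryul is earned (B13).
With Ulesab and Rhogor, Lampyr is earned (B15).
With Lampyr and Noryul, Elmtov is earned (B3).
With Ulesab and Elmtov, Nexorn is earned (B4).
With Nexorn, Ulesab, and Elmtov, Arcule is earned (B12).
With Rhoyul and Arcule, Cornex is earned (B8).

Yes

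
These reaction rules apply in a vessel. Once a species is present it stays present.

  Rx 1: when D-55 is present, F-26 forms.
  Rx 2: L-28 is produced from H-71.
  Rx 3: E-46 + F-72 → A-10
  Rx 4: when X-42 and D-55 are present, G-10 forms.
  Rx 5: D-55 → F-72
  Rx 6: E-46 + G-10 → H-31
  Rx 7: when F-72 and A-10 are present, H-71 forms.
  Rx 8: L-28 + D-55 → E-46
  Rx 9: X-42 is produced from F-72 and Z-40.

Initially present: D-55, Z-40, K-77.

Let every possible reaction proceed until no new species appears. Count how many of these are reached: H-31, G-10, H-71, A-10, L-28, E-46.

D-55 present → F-72 forms (Rx 5).
F-72 and Z-40 present → X-42 forms (Rx 9).
X-42 and D-55 present → G-10 forms (Rx 4).
H-31 would need E-46 and G-10 (Rx 6), but E-46 never forms.
G-10: reached.
H-71 would need F-72 and A-10 (Rx 7), but A-10 never forms.
A-10 would need E-46 and F-72 (Rx 3), but E-46 never forms.
L-28 would need H-71 (Rx 2), but H-71 never forms.
E-46 would need L-28 and D-55 (Rx 8), but L-28 never forms.
Reached: G-10 — 1 of the 6.

1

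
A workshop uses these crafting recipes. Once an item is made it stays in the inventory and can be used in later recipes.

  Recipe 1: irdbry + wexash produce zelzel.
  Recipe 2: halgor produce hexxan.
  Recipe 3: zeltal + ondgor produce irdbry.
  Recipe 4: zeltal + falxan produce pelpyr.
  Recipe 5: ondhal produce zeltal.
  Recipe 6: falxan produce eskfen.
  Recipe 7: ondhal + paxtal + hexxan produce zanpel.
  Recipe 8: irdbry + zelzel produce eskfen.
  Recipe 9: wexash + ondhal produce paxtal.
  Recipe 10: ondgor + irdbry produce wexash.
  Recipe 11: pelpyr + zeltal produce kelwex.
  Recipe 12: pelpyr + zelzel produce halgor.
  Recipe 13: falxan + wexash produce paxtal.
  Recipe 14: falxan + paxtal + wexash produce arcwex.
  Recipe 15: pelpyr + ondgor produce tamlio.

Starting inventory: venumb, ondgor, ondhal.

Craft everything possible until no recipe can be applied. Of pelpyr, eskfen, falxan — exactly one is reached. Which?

eskfen

Using Recipe 5, ondhal makes zeltal.
Using Recipe 3, zeltal and ondgor make irdbry.
ondgor + irdbry → wexash (Recipe 10).
irdbry + wexash → zelzel (Recipe 1).
irdbry + zelzel → eskfen (Recipe 8).
pelpyr would need zeltal and falxan (Recipe 4), but falxan is never obtained. No rule produces falxan, and it is not given.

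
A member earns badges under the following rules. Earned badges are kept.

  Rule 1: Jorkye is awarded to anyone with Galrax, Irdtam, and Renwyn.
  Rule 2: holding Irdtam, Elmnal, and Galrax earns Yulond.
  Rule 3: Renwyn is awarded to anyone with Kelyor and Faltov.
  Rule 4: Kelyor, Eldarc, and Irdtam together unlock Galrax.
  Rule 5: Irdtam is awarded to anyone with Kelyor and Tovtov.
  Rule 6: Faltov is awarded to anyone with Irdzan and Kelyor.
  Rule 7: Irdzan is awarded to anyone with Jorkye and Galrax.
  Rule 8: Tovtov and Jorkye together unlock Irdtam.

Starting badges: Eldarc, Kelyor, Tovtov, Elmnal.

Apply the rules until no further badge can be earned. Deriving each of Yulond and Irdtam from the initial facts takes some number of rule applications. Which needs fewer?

Irdtam: With Kelyor and Tovtov, Irdtam is earned (Rule 5). [1 rule application]
Yulond: With Kelyor and Tovtov, Irdtam is earned (Rule 5). With Kelyor, Eldarc, and Irdtam, Galrax is earned (Rule 4). With Irdtam, Elmnal, and Galrax, Yulond is earned (Rule 2). [3 rule applications]
Irdtam needs fewer.

Irdtam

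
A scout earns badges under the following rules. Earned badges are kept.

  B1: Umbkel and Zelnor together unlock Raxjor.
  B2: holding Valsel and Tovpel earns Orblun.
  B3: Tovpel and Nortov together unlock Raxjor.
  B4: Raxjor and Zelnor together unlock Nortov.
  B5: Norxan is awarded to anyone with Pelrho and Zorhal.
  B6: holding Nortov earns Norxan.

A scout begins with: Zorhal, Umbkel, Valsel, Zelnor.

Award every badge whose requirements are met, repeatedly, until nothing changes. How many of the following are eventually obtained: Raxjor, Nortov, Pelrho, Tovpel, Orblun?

2

With Umbkel and Zelnor, Raxjor is earned (B1).
With Raxjor and Zelnor, Nortov is earned (B4).
Raxjor: reached.
Nortov: reached.
No rule produces Pelrho, and it is not given.
No rule produces Tovpel, and it is not given.
Orblun would need Valsel and Tovpel (B2), but Tovpel is never earned.
Reached: Raxjor and Nortov — 2 of the 5.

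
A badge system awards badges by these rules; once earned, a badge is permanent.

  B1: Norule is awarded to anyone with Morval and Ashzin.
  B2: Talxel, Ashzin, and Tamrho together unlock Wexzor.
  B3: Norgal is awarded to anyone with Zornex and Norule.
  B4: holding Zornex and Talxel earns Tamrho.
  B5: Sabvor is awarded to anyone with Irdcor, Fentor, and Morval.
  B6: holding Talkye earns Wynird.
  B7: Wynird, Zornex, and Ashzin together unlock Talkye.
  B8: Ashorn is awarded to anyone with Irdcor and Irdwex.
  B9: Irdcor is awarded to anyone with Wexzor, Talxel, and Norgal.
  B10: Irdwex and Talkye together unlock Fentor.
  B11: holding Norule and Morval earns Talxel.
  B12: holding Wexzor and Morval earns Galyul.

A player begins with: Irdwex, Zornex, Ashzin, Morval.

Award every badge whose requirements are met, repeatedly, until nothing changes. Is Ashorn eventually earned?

With Morval and Ashzin, Norule is earned (B1).
With Norule and Morval, Talxel is earned (B11).
With Zornex and Norule, Norgal is earned (B3).
With Zornex and Talxel, Tamrho is earned (B4).
With Talxel, Ashzin, and Tamrho, Wexzor is earned (B2).
With Wexzor, Talxel, and Norgal, Irdcor is earned (B9).
With Irdcor and Irdwex, Ashorn is earned (B8).

Yes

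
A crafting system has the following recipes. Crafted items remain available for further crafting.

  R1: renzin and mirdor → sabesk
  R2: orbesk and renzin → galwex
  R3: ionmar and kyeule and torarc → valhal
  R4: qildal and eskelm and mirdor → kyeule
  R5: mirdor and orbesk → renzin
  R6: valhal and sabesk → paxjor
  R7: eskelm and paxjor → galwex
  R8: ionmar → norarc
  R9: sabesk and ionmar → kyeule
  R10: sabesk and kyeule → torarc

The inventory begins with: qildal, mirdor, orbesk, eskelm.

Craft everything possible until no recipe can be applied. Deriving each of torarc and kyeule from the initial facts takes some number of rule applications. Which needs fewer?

kyeule: qildal and eskelm and mirdor → kyeule (R4). [1 rule application]
torarc: mirdor and orbesk → renzin (R5). qildal and eskelm and mirdor → kyeule (R4). renzin and mirdor → sabesk (R1). sabesk and kyeule → torarc (R10). [4 rule applications]
kyeule needs fewer.

kyeule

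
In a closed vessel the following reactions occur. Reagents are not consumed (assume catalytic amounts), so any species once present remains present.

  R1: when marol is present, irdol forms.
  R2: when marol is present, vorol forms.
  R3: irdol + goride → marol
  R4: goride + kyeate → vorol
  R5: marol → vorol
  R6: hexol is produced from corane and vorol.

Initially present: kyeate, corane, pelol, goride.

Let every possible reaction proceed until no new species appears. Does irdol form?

irdol would need marol (R1), but marol never forms.

No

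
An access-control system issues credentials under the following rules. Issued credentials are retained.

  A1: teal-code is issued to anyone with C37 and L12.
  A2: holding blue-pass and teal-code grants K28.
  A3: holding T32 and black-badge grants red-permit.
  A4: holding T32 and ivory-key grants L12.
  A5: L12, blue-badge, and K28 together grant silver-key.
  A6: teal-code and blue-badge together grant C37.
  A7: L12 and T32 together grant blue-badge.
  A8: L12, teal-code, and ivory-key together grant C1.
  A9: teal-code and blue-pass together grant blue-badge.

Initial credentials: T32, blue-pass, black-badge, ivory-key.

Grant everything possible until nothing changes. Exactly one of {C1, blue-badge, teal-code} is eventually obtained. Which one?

Holding T32 and ivory-key grants L12 (A4).
Holding L12 and T32 grants blue-badge (A7).
C1 would need L12, teal-code, and ivory-key (A8), but teal-code is never granted. teal-code would need C37 and L12 (A1), but C37 is never granted.

blue-badge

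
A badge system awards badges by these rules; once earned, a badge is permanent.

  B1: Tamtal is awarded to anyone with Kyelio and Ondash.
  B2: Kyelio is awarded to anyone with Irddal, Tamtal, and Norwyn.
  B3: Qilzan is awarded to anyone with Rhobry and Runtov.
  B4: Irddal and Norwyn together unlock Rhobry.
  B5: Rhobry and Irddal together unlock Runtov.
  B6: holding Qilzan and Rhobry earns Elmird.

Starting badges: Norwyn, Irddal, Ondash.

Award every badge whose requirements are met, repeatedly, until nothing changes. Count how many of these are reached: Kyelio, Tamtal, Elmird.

1

With Irddal and Norwyn, Rhobry is earned (B4).
With Rhobry and Irddal, Runtov is earned (B5).
With Rhobry and Runtov, Qilzan is earned (B3).
With Qilzan and Rhobry, Elmird is earned (B6).
Kyelio would need Irddal, Tamtal, and Norwyn (B2), but Tamtal is never earned.
Tamtal would need Kyelio and Ondash (B1), but Kyelio is never earned.
Elmird: reached.
Reached: Elmird — 1 of the 3.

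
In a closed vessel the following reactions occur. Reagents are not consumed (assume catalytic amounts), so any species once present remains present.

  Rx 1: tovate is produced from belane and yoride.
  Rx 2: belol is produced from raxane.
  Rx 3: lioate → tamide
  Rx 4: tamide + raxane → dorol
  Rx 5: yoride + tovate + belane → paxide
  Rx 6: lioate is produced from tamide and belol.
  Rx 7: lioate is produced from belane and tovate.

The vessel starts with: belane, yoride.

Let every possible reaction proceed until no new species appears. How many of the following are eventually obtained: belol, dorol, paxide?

1

belane and yoride present → tovate forms (Rx 1).
yoride, tovate, and belane present → paxide forms (Rx 5).
belol would need raxane (Rx 2), but raxane never forms.
dorol would need tamide and raxane (Rx 4), but raxane never forms.
paxide: reached.
Reached: paxide — 1 of the 3.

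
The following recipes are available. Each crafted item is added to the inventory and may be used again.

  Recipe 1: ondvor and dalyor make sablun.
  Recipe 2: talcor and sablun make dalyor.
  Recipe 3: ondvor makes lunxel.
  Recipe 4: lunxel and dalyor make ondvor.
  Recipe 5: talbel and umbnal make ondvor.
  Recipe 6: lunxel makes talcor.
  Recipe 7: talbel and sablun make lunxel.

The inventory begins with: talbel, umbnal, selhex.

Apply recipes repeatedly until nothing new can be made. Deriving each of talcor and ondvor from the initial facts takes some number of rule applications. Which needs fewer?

ondvor

ondvor: Using Recipe 5, talbel and umbnal make ondvor. [1 rule application]
talcor: talbel and umbnal → ondvor (Recipe 5). Using Recipe 3, ondvor makes lunxel. lunxel → talcor (Recipe 6). [3 rule applications]
ondvor needs fewer.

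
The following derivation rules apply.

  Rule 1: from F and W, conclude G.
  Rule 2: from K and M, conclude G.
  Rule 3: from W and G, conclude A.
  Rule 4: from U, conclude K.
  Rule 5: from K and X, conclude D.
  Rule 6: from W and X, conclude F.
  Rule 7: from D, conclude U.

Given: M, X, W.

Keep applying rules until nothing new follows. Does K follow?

K would need U (Rule 4), but U is never established.

No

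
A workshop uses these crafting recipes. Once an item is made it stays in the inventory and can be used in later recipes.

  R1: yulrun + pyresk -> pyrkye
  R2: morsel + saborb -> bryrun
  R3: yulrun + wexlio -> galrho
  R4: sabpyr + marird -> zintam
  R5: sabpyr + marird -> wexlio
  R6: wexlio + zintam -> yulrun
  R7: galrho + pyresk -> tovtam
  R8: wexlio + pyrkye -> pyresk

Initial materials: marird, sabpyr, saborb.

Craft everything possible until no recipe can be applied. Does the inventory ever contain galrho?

Yes

sabpyr + marird -> wexlio (R5).
sabpyr + marird -> zintam (R4).
wexlio + zintam -> yulrun (R6).
Using R3, yulrun and wexlio make galrho.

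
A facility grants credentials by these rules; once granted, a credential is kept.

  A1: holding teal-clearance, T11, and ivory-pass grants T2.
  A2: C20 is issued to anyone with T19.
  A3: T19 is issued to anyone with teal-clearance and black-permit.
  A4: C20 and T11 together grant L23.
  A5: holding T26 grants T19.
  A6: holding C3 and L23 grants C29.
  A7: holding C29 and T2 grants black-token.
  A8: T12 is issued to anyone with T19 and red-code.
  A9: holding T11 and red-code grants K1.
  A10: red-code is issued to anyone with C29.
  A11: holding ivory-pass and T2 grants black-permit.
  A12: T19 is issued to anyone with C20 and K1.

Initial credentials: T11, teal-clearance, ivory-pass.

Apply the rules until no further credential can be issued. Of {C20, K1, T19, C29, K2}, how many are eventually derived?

2

Holding teal-clearance, T11, and ivory-pass grants T2 (A1).
Holding ivory-pass and T2 grants black-permit (A11).
Holding teal-clearance and black-permit grants T19 (A3).
Holding T19 grants C20 (A2).
C20: reached.
K1 would need T11 and red-code (A9), but red-code is never granted.
T19: reached.
C29 would need C3 and L23 (A6), but C3 is never granted.
No rule produces K2, and it is not given.
Reached: C20 and T19 — 2 of the 5.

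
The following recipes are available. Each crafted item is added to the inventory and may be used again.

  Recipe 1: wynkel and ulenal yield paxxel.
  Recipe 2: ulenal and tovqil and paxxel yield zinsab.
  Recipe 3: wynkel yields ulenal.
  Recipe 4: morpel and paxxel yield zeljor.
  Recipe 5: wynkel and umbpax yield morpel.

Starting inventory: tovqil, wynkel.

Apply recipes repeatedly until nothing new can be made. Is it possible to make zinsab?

wynkel → ulenal (Recipe 3).
wynkel and ulenal → paxxel (Recipe 1).
Using Recipe 2, ulenal, tovqil, and paxxel make zinsab.

Yes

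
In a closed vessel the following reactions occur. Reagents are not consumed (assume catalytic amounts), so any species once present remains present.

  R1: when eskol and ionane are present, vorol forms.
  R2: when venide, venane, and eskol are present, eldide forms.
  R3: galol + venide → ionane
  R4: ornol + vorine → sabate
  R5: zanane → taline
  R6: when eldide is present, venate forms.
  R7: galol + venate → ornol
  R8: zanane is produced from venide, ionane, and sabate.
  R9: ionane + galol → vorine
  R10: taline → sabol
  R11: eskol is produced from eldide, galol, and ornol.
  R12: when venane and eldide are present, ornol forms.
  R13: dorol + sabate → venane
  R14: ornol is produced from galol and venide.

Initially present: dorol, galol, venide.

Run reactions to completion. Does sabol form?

galol and venide present → ionane forms (R3).
galol and venide present → ornol forms (R14).
ionane and galol present → vorine forms (R9).
ornol and vorine present → sabate forms (R4).
venide, ionane, and sabate present → zanane forms (R8).
zanane present → taline forms (R5).
taline present → sabol forms (R10).

Yes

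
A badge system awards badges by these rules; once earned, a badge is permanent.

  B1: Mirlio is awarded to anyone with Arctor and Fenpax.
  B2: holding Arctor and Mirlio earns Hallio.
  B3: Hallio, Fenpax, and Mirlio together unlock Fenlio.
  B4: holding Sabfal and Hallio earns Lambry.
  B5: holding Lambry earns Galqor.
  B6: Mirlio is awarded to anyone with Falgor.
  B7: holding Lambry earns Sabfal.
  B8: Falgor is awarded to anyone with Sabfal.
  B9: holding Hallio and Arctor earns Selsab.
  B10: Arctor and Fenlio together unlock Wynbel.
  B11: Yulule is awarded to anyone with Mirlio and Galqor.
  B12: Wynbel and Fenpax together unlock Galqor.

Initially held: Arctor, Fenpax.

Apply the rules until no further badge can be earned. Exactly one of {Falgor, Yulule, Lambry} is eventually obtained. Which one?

With Arctor and Fenpax, Mirlio is earned (B1).
With Arctor and Mirlio, Hallio is earned (B2).
With Hallio, Fenpax, and Mirlio, Fenlio is earned (B3).
With Arctor and Fenlio, Wynbel is earned (B10).
With Wynbel and Fenpax, Galqor is earned (B12).
With Mirlio and Galqor, Yulule is earned (B11).
Lambry would need Sabfal and Hallio (B4), but Sabfal is never earned. Falgor would need Sabfal (B8), but Sabfal is never earned.

Yulule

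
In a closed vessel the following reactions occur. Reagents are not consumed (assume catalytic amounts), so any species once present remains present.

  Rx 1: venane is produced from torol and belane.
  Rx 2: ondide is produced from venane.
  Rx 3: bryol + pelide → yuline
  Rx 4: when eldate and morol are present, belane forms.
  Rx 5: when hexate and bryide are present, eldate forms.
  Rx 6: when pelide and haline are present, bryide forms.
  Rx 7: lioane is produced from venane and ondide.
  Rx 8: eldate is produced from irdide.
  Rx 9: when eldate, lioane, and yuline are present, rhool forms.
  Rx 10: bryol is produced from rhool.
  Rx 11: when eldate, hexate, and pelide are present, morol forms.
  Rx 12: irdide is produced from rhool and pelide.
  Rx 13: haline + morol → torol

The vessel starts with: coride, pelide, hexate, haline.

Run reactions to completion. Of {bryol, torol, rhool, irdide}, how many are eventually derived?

1

pelide and haline present → bryide forms (Rx 6).
hexate and bryide present → eldate forms (Rx 5).
eldate, hexate, and pelide present → morol forms (Rx 11).
haline and morol present → torol forms (Rx 13).
bryol would need rhool (Rx 10), but rhool never forms.
torol: reached.
rhool would need eldate, lioane, and yuline (Rx 9), but yuline never forms.
irdide would need rhool and pelide (Rx 12), but rhool never forms.
Reached: torol — 1 of the 4.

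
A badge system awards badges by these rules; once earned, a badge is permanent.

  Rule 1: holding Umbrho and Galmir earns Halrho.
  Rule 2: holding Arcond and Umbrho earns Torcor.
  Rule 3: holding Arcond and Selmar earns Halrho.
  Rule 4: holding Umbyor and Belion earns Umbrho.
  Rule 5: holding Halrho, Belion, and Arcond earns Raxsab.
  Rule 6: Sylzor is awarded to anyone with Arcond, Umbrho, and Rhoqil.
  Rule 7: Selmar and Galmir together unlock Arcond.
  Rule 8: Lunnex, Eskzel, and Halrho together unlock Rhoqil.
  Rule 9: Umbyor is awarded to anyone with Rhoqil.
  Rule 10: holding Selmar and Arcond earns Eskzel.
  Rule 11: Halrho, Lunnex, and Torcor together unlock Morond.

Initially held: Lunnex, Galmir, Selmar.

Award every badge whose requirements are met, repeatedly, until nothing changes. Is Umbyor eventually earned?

Yes

With Selmar and Galmir, Arcond is earned (Rule 7).
With Arcond and Selmar, Halrho is earned (Rule 3).
With Selmar and Arcond, Eskzel is earned (Rule 10).
With Lunnex, Eskzel, and Halrho, Rhoqil is earned (Rule 8).
With Rhoqil, Umbyor is earned (Rule 9).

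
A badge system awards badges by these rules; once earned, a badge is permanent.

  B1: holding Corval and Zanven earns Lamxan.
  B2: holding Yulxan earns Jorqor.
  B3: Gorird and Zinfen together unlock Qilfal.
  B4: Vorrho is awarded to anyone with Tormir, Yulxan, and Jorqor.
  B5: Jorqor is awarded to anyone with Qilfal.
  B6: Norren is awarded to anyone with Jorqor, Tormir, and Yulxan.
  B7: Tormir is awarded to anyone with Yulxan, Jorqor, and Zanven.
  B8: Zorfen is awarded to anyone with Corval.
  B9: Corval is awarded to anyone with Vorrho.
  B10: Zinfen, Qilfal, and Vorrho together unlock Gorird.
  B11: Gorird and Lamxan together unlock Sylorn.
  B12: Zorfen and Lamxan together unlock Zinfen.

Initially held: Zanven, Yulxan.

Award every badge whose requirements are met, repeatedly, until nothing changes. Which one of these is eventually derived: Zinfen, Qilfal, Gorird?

With Yulxan, Jorqor is earned (B2).
With Yulxan, Jorqor, and Zanven, Tormir is earned (B7).
With Tormir, Yulxan, and Jorqor, Vorrho is earned (B4).
With Vorrho, Corval is earned (B9).
With Corval and Zanven, Lamxan is earned (B1).
With Corval, Zorfen is earned (B8).
With Zorfen and Lamxan, Zinfen is earned (B12).
Gorird would need Zinfen, Qilfal, and Vorrho (B10), but Qilfal is never earned. Qilfal would need Gorird and Zinfen (B3), but Gorird is never earned.

Zinfen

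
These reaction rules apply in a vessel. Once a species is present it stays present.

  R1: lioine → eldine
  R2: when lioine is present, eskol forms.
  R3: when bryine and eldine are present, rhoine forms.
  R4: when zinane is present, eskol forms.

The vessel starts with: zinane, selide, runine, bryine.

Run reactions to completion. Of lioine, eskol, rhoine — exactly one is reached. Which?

eskol

zinane present → eskol forms (R4).
rhoine would need bryine and eldine (R3), but eldine never forms. No rule produces lioine, and it is not given.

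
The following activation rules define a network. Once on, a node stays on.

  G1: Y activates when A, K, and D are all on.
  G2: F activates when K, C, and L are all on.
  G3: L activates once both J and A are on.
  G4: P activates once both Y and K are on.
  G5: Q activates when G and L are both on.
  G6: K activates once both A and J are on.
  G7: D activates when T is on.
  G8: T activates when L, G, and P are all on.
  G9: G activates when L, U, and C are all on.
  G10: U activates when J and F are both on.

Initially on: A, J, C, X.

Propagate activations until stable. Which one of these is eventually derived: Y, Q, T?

G6: A and J on → K on.
G3: J and A on → L on.
K, C, and L are on, so F activates (G2).
G10: J and F on → U on.
G9: L, U, and C on → G on.
G5: G and L on → Q on.
T would need L, G, and P (G8), but P never turns on. Y would need A, K, and D (G1), but D never turns on.

Q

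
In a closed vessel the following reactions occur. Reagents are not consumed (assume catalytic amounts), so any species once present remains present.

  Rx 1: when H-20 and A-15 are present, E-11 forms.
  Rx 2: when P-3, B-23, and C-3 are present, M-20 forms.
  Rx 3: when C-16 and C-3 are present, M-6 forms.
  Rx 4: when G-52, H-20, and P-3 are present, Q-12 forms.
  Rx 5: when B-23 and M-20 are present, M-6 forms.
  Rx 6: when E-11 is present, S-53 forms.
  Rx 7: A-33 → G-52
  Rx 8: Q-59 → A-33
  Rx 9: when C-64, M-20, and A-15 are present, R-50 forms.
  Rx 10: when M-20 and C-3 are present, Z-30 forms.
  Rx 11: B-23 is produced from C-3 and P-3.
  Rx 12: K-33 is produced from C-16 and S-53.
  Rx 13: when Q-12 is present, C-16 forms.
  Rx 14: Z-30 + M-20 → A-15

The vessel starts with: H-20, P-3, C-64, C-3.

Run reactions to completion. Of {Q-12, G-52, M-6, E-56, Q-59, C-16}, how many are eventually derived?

C-3 and P-3 present → B-23 forms (Rx 11).
P-3, B-23, and C-3 present → M-20 forms (Rx 2).
B-23 and M-20 present → M-6 forms (Rx 5).
Q-12 would need G-52, H-20, and P-3 (Rx 4), but G-52 never forms.
G-52 would need A-33 (Rx 7), but A-33 never forms.
M-6: reached.
No rule produces E-56, and it is not given.
No rule produces Q-59, and it is not given.
C-16 would need Q-12 (Rx 13), but Q-12 never forms.
Reached: M-6 — 1 of the 6.

1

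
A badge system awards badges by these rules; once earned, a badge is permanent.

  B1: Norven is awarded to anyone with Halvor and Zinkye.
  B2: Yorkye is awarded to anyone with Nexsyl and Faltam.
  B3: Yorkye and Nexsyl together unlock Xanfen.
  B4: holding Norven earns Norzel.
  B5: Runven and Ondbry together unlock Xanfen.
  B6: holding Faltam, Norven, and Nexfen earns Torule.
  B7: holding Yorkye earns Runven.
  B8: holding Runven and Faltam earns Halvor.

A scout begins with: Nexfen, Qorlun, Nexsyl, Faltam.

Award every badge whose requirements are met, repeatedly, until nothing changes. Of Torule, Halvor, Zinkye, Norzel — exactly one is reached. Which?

With Nexsyl and Faltam, Yorkye is earned (B2).
With Yorkye, Runven is earned (B7).
With Runven and Faltam, Halvor is earned (B8).
No rule produces Zinkye, and it is not given. Norzel would need Norven (B4), but Norven is never earned. Torule would need Faltam, Norven, and Nexfen (B6), but Norven is never earned.

Halvor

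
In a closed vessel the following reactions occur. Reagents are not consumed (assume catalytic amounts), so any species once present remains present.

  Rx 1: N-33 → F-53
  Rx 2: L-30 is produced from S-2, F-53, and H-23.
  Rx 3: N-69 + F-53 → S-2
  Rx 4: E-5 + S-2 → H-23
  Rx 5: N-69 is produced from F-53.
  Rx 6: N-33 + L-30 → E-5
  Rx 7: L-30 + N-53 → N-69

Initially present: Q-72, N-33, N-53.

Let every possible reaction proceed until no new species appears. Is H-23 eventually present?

H-23 would need E-5 and S-2 (Rx 4), but E-5 never forms.

No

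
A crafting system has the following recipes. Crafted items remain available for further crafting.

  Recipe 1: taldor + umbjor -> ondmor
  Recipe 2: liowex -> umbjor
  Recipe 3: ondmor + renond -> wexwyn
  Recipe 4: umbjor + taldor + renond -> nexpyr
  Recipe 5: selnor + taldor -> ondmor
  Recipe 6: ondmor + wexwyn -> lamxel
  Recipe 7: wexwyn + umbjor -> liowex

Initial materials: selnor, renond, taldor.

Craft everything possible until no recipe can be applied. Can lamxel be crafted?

Yes

Using Recipe 5, selnor and taldor make ondmor.
ondmor + renond -> wexwyn (Recipe 3).
ondmor + wexwyn -> lamxel (Recipe 6).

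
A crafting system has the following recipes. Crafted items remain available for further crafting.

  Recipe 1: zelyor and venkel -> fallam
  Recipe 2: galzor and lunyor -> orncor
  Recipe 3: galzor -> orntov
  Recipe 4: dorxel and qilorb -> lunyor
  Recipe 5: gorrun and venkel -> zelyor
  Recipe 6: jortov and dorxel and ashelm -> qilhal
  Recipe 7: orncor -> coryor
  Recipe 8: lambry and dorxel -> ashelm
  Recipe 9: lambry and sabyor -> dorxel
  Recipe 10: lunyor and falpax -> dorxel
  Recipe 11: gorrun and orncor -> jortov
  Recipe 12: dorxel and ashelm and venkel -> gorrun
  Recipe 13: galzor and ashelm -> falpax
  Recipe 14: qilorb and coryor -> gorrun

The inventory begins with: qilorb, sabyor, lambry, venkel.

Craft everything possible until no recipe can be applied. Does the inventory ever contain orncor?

No

orncor would need galzor and lunyor (Recipe 2), but galzor is never obtained.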